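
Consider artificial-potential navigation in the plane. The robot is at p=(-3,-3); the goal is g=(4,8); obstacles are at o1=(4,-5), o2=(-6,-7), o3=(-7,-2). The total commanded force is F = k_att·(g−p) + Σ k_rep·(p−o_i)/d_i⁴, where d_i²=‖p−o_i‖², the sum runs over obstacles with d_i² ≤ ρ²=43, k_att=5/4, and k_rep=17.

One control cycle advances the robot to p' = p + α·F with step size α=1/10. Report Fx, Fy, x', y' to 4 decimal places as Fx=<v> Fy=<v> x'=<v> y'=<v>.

Fx=9.0669 Fy=13.8000 x'=-2.0933 y'=-1.6200

F_att = 5/4·(g−p) = 5/4·(7,11) = (8.7500,13.7500)
o1: d²=53 > ρ²=43 → inactive
o2: d²=25 ≤ ρ²=43; F_rep = 17·(3,4)/25² = (0.0816,0.1088)
o3: d²=17 ≤ ρ²=43; F_rep = 17·(4,-1)/17² = (0.2353,-0.0588)
F = F_att + ΣF_rep = (9.0669,13.8000)
p' = p + 1/10·F = (-2.0933,-1.6200)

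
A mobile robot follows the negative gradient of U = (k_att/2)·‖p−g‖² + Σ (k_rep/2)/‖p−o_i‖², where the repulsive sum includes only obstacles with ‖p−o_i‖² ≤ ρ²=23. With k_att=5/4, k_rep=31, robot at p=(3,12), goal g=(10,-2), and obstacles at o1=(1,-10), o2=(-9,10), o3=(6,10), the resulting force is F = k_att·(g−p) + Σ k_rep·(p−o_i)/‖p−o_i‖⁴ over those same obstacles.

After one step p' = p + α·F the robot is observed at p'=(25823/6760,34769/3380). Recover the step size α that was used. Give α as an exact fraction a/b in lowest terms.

α = 1/10

F_att = 5/4·(g−p) = 5/4·(7,-14) = (8.7500,-17.5000)
o1: d²=488 > ρ²=23 → inactive
o2: d²=148 > ρ²=23 → inactive
o3: d²=13 ≤ ρ²=23; F_rep = 31·(-3,2)/13² = (-0.5503,0.3669)
F = F_att + ΣF_rep = (8.1997,-17.1331)
Δp = p'−p = (0.8200,-1.7133); α = Δx/Fx = (5543/6760) / (5543/676) = 1/10
check: Δy/Fy = (-5791/3380) / (-5791/338) = 1/10 ✓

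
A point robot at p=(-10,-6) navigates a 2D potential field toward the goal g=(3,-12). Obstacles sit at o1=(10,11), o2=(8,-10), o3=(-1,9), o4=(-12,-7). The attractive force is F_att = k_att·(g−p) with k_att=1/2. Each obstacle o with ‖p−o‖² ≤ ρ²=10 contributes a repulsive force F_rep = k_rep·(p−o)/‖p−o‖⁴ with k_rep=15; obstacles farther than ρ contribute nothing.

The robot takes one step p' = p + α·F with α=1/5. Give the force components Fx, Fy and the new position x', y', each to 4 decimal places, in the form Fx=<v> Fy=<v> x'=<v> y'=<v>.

Fx=7.7000 Fy=-2.4000 x'=-8.4600 y'=-6.4800

F_att = 1/2·(g−p) = 1/2·(13,-6) = (6.5000,-3.0000)
o1: d²=689 > ρ²=10 → inactive
o2: d²=340 > ρ²=10 → inactive
o3: d²=306 > ρ²=10 → inactive
o4: d²=5 ≤ ρ²=10; F_rep = 15·(2,1)/5² = (1.2000,0.6000)
F = F_att + ΣF_rep = (7.7000,-2.4000)
p' = p + 1/5·F = (-8.4600,-6.4800)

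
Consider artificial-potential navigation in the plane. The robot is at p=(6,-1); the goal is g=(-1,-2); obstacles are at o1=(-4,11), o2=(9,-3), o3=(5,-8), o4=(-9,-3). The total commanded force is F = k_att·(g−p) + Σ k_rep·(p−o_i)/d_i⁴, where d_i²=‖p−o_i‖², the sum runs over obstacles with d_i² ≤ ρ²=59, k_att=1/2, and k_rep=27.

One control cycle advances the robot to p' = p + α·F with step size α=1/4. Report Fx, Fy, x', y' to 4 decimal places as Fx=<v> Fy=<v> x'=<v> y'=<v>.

Fx=-3.9685 Fy=-0.1049 x'=5.0079 y'=-1.0262

F_att = 1/2·(g−p) = 1/2·(-7,-1) = (-3.5000,-0.5000)
o1: d²=244 > ρ²=59 → inactive
o2: d²=13 ≤ ρ²=59; F_rep = 27·(-3,2)/13² = (-0.4793,0.3195)
o3: d²=50 ≤ ρ²=59; F_rep = 27·(1,7)/50² = (0.0108,0.0756)
o4: d²=229 > ρ²=59 → inactive
F = F_att + ΣF_rep = (-3.9685,-0.1049)
p' = p + 1/4·F = (5.0079,-1.0262)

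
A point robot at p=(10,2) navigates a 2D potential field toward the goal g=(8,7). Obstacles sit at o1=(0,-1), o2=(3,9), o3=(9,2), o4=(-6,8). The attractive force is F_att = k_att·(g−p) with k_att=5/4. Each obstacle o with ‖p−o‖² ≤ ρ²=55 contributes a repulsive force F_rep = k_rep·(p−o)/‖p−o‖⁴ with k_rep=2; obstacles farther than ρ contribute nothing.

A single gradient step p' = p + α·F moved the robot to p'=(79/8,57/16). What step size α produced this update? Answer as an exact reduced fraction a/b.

α = 1/4

F_att = 5/4·(g−p) = 5/4·(-2,5) = (-2.5000,6.2500)
o1: d²=109 > ρ²=55 → inactive
o2: d²=98 > ρ²=55 → inactive
o3: d²=1 ≤ ρ²=55; F_rep = 2·(1,0)/1² = (2.0000,0.0000)
o4: d²=292 > ρ²=55 → inactive
F = F_att + ΣF_rep = (-0.5000,6.2500)
Δp = p'−p = (-0.1250,1.5625); α = Δx/Fx = (-1/8) / (-1/2) = 1/4
check: Δy/Fy = (25/16) / (25/4) = 1/4 ✓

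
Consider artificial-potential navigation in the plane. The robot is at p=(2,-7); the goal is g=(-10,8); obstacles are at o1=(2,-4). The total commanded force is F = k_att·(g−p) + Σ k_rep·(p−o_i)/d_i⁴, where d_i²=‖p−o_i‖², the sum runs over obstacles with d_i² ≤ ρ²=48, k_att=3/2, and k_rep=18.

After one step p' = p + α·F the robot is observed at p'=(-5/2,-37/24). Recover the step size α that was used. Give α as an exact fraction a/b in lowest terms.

F_att = 3/2·(g−p) = 3/2·(-12,15) = (-18.0000,22.5000)
o1: d²=9 ≤ ρ²=48; F_rep = 18·(0,-3)/9² = (0.0000,-0.6667)
F = F_att + ΣF_rep = (-18.0000,21.8333)
Δp = p'−p = (-4.5000,5.4583); α = Δx/Fx = (-9/2) / (-18) = 1/4
check: Δy/Fy = (131/24) / (131/6) = 1/4 ✓

α = 1/4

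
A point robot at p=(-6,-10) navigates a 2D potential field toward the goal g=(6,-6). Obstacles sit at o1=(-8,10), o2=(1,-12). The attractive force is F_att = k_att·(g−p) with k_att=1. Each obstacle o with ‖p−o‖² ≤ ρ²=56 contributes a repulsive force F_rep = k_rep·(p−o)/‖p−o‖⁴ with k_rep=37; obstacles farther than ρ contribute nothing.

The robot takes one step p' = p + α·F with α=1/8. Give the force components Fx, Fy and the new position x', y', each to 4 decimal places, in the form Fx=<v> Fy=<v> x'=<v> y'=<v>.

F_att = 1·(g−p) = 1·(12,4) = (12.0000,4.0000)
o1: d²=404 > ρ²=56 → inactive
o2: d²=53 ≤ ρ²=56; F_rep = 37·(-7,2)/53² = (-0.0922,0.0263)
F = F_att + ΣF_rep = (11.9078,4.0263)
p' = p + 1/8·F = (-4.5115,-9.4967)

Fx=11.9078 Fy=4.0263 x'=-4.5115 y'=-9.4967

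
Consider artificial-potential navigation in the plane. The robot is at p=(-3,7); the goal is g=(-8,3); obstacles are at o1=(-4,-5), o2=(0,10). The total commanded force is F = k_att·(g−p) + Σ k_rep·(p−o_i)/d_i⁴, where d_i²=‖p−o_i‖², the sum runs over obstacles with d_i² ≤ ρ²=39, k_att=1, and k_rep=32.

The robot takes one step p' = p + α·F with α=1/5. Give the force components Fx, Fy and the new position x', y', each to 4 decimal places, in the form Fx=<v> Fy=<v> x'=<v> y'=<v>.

F_att = 1·(g−p) = 1·(-5,-4) = (-5.0000,-4.0000)
o1: d²=145 > ρ²=39 → inactive
o2: d²=18 ≤ ρ²=39; F_rep = 32·(-3,-3)/18² = (-0.2963,-0.2963)
F = F_att + ΣF_rep = (-5.2963,-4.2963)
p' = p + 1/5·F = (-4.0593,6.1407)

Fx=-5.2963 Fy=-4.2963 x'=-4.0593 y'=6.1407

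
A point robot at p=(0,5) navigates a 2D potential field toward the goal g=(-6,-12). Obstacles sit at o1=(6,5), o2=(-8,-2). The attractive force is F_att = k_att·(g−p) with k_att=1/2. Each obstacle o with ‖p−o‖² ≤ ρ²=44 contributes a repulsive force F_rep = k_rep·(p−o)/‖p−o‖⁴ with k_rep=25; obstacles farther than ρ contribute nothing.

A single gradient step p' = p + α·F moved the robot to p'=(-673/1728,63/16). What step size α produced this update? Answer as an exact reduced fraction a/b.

α = 1/8

F_att = 1/2·(g−p) = 1/2·(-6,-17) = (-3.0000,-8.5000)
o1: d²=36 ≤ ρ²=44; F_rep = 25·(-6,0)/36² = (-0.1157,0.0000)
o2: d²=113 > ρ²=44 → inactive
F = F_att + ΣF_rep = (-3.1157,-8.5000)
Δp = p'−p = (-0.3895,-1.0625); α = Δx/Fx = (-673/1728) / (-673/216) = 1/8
check: Δy/Fy = (-17/16) / (-17/2) = 1/8 ✓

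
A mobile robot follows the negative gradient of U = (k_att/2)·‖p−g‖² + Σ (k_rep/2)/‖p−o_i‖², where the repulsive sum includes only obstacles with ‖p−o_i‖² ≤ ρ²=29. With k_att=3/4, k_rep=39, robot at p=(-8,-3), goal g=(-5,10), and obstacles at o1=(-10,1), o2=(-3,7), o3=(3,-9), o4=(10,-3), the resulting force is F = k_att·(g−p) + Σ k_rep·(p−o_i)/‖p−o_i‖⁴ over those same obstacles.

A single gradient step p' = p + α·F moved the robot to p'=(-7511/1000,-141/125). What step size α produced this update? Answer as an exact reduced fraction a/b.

α = 1/5

F_att = 3/4·(g−p) = 3/4·(3,13) = (2.2500,9.7500)
o1: d²=20 ≤ ρ²=29; F_rep = 39·(2,-4)/20² = (0.1950,-0.3900)
o2: d²=125 > ρ²=29 → inactive
o3: d²=157 > ρ²=29 → inactive
o4: d²=324 > ρ²=29 → inactive
F = F_att + ΣF_rep = (2.4450,9.3600)
Δp = p'−p = (0.4890,1.8720); α = Δx/Fx = (489/1000) / (489/200) = 1/5
check: Δy/Fy = (234/125) / (234/25) = 1/5 ✓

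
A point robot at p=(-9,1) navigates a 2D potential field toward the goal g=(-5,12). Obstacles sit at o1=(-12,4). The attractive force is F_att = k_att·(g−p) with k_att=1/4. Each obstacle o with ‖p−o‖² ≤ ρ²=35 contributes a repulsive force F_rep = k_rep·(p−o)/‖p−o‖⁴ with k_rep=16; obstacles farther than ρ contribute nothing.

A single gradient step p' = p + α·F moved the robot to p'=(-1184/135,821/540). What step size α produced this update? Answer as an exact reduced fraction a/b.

F_att = 1/4·(g−p) = 1/4·(4,11) = (1.0000,2.7500)
o1: d²=18 ≤ ρ²=35; F_rep = 16·(3,-3)/18² = (0.1481,-0.1481)
F = F_att + ΣF_rep = (1.1481,2.6019)
Δp = p'−p = (0.2296,0.5204); α = Δx/Fx = (31/135) / (31/27) = 1/5
check: Δy/Fy = (281/540) / (281/108) = 1/5 ✓

α = 1/5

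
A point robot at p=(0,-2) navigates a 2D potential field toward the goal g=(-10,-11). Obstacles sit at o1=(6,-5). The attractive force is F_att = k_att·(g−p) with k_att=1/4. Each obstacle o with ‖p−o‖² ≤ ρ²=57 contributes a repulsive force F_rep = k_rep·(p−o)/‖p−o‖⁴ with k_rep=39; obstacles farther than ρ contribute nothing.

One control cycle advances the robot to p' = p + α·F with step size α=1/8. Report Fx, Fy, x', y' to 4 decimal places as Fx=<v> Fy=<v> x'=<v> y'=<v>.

Fx=-2.6156 Fy=-2.1922 x'=-0.3269 y'=-2.2740

F_att = 1/4·(g−p) = 1/4·(-10,-9) = (-2.5000,-2.2500)
o1: d²=45 ≤ ρ²=57; F_rep = 39·(-6,3)/45² = (-0.1156,0.0578)
F = F_att + ΣF_rep = (-2.6156,-2.1922)
p' = p + 1/8·F = (-0.3269,-2.2740)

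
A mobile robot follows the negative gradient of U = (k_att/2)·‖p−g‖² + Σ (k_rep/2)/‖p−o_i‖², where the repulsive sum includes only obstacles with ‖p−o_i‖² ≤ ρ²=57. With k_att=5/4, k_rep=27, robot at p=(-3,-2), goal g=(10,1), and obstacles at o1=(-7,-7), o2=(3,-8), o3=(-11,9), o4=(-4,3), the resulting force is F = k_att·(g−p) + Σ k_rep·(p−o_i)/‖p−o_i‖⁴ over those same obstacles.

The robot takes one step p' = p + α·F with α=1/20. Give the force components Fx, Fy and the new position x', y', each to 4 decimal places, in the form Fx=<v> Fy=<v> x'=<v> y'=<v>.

Fx=16.3542 Fy=3.6306 x'=-2.1823 y'=-1.8185

F_att = 5/4·(g−p) = 5/4·(13,3) = (16.2500,3.7500)
o1: d²=41 ≤ ρ²=57; F_rep = 27·(4,5)/41² = (0.0642,0.0803)
o2: d²=72 > ρ²=57 → inactive
o3: d²=185 > ρ²=57 → inactive
o4: d²=26 ≤ ρ²=57; F_rep = 27·(1,-5)/26² = (0.0399,-0.1997)
F = F_att + ΣF_rep = (16.3542,3.6306)
p' = p + 1/20·F = (-2.1823,-1.8185)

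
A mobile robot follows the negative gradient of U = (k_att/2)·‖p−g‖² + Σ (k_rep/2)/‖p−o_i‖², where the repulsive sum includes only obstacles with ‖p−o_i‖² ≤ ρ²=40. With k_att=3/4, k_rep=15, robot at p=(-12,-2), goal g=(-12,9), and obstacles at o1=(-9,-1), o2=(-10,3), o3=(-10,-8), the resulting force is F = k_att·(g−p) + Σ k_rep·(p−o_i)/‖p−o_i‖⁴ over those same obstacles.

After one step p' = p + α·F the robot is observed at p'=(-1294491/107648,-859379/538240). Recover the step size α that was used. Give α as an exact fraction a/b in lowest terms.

F_att = 3/4·(g−p) = 3/4·(0,11) = (0.0000,8.2500)
o1: d²=10 ≤ ρ²=40; F_rep = 15·(-3,-1)/10² = (-0.4500,-0.1500)
o2: d²=29 ≤ ρ²=40; F_rep = 15·(-2,-5)/29² = (-0.0357,-0.0892)
o3: d²=40 ≤ ρ²=40; F_rep = 15·(-2,6)/40² = (-0.0187,0.0563)
F = F_att + ΣF_rep = (-0.5044,8.0671)
Δp = p'−p = (-0.0252,0.4034); α = Δx/Fx = (-2715/107648) / (-13575/26912) = 1/20
check: Δy/Fy = (217101/538240) / (217101/26912) = 1/20 ✓

α = 1/20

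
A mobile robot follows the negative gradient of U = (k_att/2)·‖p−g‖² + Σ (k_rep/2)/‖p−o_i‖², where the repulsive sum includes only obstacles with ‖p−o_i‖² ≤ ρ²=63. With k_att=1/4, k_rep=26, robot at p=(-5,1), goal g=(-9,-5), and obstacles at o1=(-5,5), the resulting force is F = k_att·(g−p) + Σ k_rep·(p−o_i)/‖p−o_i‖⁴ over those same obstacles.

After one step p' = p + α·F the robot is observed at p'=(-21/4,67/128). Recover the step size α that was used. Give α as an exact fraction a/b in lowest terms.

α = 1/4

F_att = 1/4·(g−p) = 1/4·(-4,-6) = (-1.0000,-1.5000)
o1: d²=16 ≤ ρ²=63; F_rep = 26·(0,-4)/16² = (0.0000,-0.4062)
F = F_att + ΣF_rep = (-1.0000,-1.9062)
Δp = p'−p = (-0.2500,-0.4766); α = Δx/Fx = (-1/4) / (-1) = 1/4
check: Δy/Fy = (-61/128) / (-61/32) = 1/4 ✓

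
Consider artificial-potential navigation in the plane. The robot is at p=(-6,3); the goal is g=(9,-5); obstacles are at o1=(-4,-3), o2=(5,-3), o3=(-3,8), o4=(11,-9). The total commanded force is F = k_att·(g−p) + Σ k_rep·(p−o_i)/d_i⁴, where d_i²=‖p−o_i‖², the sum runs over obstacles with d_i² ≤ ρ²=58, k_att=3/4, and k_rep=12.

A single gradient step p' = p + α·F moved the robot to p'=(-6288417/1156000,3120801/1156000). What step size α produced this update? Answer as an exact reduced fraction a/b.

α = 1/20

F_att = 3/4·(g−p) = 3/4·(15,-8) = (11.2500,-6.0000)
o1: d²=40 ≤ ρ²=58; F_rep = 12·(-2,6)/40² = (-0.0150,0.0450)
o2: d²=157 > ρ²=58 → inactive
o3: d²=34 ≤ ρ²=58; F_rep = 12·(-3,-5)/34² = (-0.0311,-0.0519)
o4: d²=433 > ρ²=58 → inactive
F = F_att + ΣF_rep = (11.2039,-6.0069)
Δp = p'−p = (0.5602,-0.3003); α = Δx/Fx = (647583/1156000) / (647583/57800) = 1/20
check: Δy/Fy = (-347199/1156000) / (-347199/57800) = 1/20 ✓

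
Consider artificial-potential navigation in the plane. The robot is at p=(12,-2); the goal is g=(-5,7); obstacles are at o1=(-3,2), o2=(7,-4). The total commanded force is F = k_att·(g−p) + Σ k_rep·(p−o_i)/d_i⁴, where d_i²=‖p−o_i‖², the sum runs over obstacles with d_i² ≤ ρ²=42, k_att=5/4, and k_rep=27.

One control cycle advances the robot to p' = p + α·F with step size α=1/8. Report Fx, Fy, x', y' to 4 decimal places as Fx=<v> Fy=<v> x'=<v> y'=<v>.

Fx=-21.0895 Fy=11.3142 x'=9.3638 y'=-0.5857

F_att = 5/4·(g−p) = 5/4·(-17,9) = (-21.2500,11.2500)
o1: d²=241 > ρ²=42 → inactive
o2: d²=29 ≤ ρ²=42; F_rep = 27·(5,2)/29² = (0.1605,0.0642)
F = F_att + ΣF_rep = (-21.0895,11.3142)
p' = p + 1/8·F = (9.3638,-0.5857)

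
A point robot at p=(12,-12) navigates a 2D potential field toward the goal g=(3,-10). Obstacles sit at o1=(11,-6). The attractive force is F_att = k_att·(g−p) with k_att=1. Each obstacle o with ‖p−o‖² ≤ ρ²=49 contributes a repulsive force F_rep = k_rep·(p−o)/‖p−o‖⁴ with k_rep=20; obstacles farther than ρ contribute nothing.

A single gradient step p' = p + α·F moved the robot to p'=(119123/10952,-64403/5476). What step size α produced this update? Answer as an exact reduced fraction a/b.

α = 1/8

F_att = 1·(g−p) = 1·(-9,2) = (-9.0000,2.0000)
o1: d²=37 ≤ ρ²=49; F_rep = 20·(1,-6)/37² = (0.0146,-0.0877)
F = F_att + ΣF_rep = (-8.9854,1.9123)
Δp = p'−p = (-1.1232,0.2390); α = Δx/Fx = (-12301/10952) / (-12301/1369) = 1/8
check: Δy/Fy = (1309/5476) / (2618/1369) = 1/8 ✓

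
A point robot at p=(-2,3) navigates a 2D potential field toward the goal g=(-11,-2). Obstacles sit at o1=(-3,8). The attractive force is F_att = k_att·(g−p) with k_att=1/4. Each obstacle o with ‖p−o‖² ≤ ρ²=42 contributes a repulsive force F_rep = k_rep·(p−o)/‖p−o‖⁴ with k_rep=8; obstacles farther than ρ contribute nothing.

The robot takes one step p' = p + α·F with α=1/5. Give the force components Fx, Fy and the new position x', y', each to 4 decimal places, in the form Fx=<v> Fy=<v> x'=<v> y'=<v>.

Fx=-2.2382 Fy=-1.3092 x'=-2.4476 y'=2.7382

F_att = 1/4·(g−p) = 1/4·(-9,-5) = (-2.2500,-1.2500)
o1: d²=26 ≤ ρ²=42; F_rep = 8·(1,-5)/26² = (0.0118,-0.0592)
F = F_att + ΣF_rep = (-2.2382,-1.3092)
p' = p + 1/5·F = (-2.4476,2.7382)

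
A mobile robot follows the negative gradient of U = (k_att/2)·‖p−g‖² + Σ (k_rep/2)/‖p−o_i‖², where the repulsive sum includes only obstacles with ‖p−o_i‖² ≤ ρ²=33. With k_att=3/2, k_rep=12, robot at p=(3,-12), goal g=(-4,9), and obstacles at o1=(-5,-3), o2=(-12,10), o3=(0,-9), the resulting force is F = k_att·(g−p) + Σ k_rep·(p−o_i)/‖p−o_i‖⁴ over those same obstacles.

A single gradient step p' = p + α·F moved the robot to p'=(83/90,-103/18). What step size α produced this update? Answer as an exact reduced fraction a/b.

F_att = 3/2·(g−p) = 3/2·(-7,21) = (-10.5000,31.5000)
o1: d²=145 > ρ²=33 → inactive
o2: d²=709 > ρ²=33 → inactive
o3: d²=18 ≤ ρ²=33; F_rep = 12·(3,-3)/18² = (0.1111,-0.1111)
F = F_att + ΣF_rep = (-10.3889,31.3889)
Δp = p'−p = (-2.0778,6.2778); α = Δx/Fx = (-187/90) / (-187/18) = 1/5
check: Δy/Fy = (113/18) / (565/18) = 1/5 ✓

α = 1/5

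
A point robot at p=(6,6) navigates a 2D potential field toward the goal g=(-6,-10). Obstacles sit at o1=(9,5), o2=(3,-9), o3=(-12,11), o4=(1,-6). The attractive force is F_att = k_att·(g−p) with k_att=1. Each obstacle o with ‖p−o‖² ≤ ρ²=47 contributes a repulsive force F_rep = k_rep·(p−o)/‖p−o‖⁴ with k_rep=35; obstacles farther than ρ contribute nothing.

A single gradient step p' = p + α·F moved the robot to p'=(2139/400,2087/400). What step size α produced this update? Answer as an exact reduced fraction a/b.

F_att = 1·(g−p) = 1·(-12,-16) = (-12.0000,-16.0000)
o1: d²=10 ≤ ρ²=47; F_rep = 35·(-3,1)/10² = (-1.0500,0.3500)
o2: d²=234 > ρ²=47 → inactive
o3: d²=349 > ρ²=47 → inactive
o4: d²=169 > ρ²=47 → inactive
F = F_att + ΣF_rep = (-13.0500,-15.6500)
Δp = p'−p = (-0.6525,-0.7825); α = Δx/Fx = (-261/400) / (-261/20) = 1/20
check: Δy/Fy = (-313/400) / (-313/20) = 1/20 ✓

α = 1/20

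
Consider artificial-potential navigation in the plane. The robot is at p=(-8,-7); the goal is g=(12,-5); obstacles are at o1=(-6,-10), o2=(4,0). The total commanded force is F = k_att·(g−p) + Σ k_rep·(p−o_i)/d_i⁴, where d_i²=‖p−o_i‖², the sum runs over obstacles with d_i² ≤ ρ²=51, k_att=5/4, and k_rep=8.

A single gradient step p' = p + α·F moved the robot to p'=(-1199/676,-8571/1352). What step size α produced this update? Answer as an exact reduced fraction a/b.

F_att = 5/4·(g−p) = 5/4·(20,2) = (25.0000,2.5000)
o1: d²=13 ≤ ρ²=51; F_rep = 8·(-2,3)/13² = (-0.0947,0.1420)
o2: d²=193 > ρ²=51 → inactive
F = F_att + ΣF_rep = (24.9053,2.6420)
Δp = p'−p = (6.2263,0.6605); α = Δx/Fx = (4209/676) / (4209/169) = 1/4
check: Δy/Fy = (893/1352) / (893/338) = 1/4 ✓

α = 1/4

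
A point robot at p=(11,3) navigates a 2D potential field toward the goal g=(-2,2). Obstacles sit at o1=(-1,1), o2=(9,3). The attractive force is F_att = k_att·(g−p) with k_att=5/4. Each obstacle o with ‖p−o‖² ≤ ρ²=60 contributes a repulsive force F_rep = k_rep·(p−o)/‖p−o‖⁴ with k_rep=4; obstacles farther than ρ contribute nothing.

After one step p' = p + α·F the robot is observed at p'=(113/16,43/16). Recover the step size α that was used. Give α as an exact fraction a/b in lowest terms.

α = 1/4

F_att = 5/4·(g−p) = 5/4·(-13,-1) = (-16.2500,-1.2500)
o1: d²=148 > ρ²=60 → inactive
o2: d²=4 ≤ ρ²=60; F_rep = 4·(2,0)/4² = (0.5000,0.0000)
F = F_att + ΣF_rep = (-15.7500,-1.2500)
Δp = p'−p = (-3.9375,-0.3125); α = Δx/Fx = (-63/16) / (-63/4) = 1/4
check: Δy/Fy = (-5/16) / (-5/4) = 1/4 ✓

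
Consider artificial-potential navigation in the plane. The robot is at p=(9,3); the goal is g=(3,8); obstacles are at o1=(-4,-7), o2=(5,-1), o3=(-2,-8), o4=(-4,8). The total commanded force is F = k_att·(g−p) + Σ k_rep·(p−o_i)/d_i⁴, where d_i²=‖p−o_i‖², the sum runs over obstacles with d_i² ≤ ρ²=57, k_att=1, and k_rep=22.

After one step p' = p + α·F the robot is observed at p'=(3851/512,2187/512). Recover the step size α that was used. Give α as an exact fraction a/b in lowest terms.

α = 1/4

F_att = 1·(g−p) = 1·(-6,5) = (-6.0000,5.0000)
o1: d²=269 > ρ²=57 → inactive
o2: d²=32 ≤ ρ²=57; F_rep = 22·(4,4)/32² = (0.0859,0.0859)
o3: d²=242 > ρ²=57 → inactive
o4: d²=194 > ρ²=57 → inactive
F = F_att + ΣF_rep = (-5.9141,5.0859)
Δp = p'−p = (-1.4785,1.2715); α = Δx/Fx = (-757/512) / (-757/128) = 1/4
check: Δy/Fy = (651/512) / (651/128) = 1/4 ✓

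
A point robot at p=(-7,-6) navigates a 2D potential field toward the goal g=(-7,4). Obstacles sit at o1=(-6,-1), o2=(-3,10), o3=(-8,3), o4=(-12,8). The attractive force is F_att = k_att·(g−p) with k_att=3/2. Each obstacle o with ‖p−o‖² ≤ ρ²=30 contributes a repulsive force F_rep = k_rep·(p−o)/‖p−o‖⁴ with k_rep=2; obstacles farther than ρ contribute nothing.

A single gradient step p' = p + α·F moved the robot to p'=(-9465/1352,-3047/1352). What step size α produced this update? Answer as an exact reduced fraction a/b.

F_att = 3/2·(g−p) = 3/2·(0,10) = (0.0000,15.0000)
o1: d²=26 ≤ ρ²=30; F_rep = 2·(-1,-5)/26² = (-0.0030,-0.0148)
o2: d²=272 > ρ²=30 → inactive
o3: d²=82 > ρ²=30 → inactive
o4: d²=221 > ρ²=30 → inactive
F = F_att + ΣF_rep = (-0.0030,14.9852)
Δp = p'−p = (-0.0007,3.7463); α = Δx/Fx = (-1/1352) / (-1/338) = 1/4
check: Δy/Fy = (5065/1352) / (5065/338) = 1/4 ✓

α = 1/4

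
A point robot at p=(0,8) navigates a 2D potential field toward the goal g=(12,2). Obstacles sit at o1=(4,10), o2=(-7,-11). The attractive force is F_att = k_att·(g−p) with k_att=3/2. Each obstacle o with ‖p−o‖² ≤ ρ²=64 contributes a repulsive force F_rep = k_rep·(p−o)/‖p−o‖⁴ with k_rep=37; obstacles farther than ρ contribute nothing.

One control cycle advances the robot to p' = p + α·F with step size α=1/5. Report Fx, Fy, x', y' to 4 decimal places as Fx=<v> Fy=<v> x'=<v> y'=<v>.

F_att = 3/2·(g−p) = 3/2·(12,-6) = (18.0000,-9.0000)
o1: d²=20 ≤ ρ²=64; F_rep = 37·(-4,-2)/20² = (-0.3700,-0.1850)
o2: d²=410 > ρ²=64 → inactive
F = F_att + ΣF_rep = (17.6300,-9.1850)
p' = p + 1/5·F = (3.5260,6.1630)

Fx=17.6300 Fy=-9.1850 x'=3.5260 y'=6.1630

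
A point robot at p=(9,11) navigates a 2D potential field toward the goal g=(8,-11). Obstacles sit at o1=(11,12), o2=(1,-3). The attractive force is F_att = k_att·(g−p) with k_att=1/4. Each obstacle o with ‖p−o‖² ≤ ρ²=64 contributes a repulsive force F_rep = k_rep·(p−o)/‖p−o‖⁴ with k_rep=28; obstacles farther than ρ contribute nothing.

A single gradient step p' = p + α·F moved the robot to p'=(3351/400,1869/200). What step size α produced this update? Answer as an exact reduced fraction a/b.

α = 1/4

F_att = 1/4·(g−p) = 1/4·(-1,-22) = (-0.2500,-5.5000)
o1: d²=5 ≤ ρ²=64; F_rep = 28·(-2,-1)/5² = (-2.2400,-1.1200)
o2: d²=260 > ρ²=64 → inactive
F = F_att + ΣF_rep = (-2.4900,-6.6200)
Δp = p'−p = (-0.6225,-1.6550); α = Δx/Fx = (-249/400) / (-249/100) = 1/4
check: Δy/Fy = (-331/200) / (-331/50) = 1/4 ✓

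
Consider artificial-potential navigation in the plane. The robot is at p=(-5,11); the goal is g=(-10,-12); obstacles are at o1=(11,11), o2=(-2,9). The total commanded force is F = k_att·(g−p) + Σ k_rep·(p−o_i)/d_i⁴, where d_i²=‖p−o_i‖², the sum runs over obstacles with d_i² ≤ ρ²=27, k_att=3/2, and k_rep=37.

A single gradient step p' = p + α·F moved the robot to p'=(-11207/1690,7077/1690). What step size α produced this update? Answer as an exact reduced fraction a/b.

α = 1/5

F_att = 3/2·(g−p) = 3/2·(-5,-23) = (-7.5000,-34.5000)
o1: d²=256 > ρ²=27 → inactive
o2: d²=13 ≤ ρ²=27; F_rep = 37·(-3,2)/13² = (-0.6568,0.4379)
F = F_att + ΣF_rep = (-8.1568,-34.0621)
Δp = p'−p = (-1.6314,-6.8124); α = Δx/Fx = (-2757/1690) / (-2757/338) = 1/5
check: Δy/Fy = (-11513/1690) / (-11513/338) = 1/5 ✓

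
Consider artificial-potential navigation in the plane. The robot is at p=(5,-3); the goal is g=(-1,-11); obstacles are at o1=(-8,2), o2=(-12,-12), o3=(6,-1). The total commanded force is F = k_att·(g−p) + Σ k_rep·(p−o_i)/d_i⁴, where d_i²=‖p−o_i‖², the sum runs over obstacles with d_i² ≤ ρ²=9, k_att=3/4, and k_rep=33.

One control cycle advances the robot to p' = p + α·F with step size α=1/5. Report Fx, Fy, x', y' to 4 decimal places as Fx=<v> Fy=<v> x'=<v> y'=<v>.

Fx=-5.8200 Fy=-8.6400 x'=3.8360 y'=-4.7280

F_att = 3/4·(g−p) = 3/4·(-6,-8) = (-4.5000,-6.0000)
o1: d²=194 > ρ²=9 → inactive
o2: d²=370 > ρ²=9 → inactive
o3: d²=5 ≤ ρ²=9; F_rep = 33·(-1,-2)/5² = (-1.3200,-2.6400)
F = F_att + ΣF_rep = (-5.8200,-8.6400)
p' = p + 1/5·F = (3.8360,-4.7280)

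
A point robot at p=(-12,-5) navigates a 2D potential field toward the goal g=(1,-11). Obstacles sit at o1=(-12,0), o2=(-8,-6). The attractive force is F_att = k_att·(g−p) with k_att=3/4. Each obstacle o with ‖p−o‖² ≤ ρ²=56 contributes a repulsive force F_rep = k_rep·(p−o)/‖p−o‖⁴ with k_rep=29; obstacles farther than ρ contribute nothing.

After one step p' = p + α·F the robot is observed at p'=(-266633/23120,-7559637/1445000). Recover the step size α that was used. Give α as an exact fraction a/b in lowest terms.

α = 1/20

F_att = 3/4·(g−p) = 3/4·(13,-6) = (9.7500,-4.5000)
o1: d²=25 ≤ ρ²=56; F_rep = 29·(0,-5)/25² = (0.0000,-0.2320)
o2: d²=17 ≤ ρ²=56; F_rep = 29·(-4,1)/17² = (-0.4014,0.1003)
F = F_att + ΣF_rep = (9.3486,-4.6317)
Δp = p'−p = (0.4674,-0.2316); α = Δx/Fx = (10807/23120) / (10807/1156) = 1/20
check: Δy/Fy = (-334637/1445000) / (-334637/72250) = 1/20 ✓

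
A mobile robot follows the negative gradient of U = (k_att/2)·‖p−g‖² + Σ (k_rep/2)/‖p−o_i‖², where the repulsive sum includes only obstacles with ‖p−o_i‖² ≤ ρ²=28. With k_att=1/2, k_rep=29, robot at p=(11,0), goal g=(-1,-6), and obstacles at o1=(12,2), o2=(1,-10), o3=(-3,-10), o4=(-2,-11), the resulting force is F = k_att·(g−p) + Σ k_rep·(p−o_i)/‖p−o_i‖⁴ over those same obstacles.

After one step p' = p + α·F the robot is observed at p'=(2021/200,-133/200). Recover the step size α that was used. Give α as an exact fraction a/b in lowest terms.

F_att = 1/2·(g−p) = 1/2·(-12,-6) = (-6.0000,-3.0000)
o1: d²=5 ≤ ρ²=28; F_rep = 29·(-1,-2)/5² = (-1.1600,-2.3200)
o2: d²=200 > ρ²=28 → inactive
o3: d²=296 > ρ²=28 → inactive
o4: d²=290 > ρ²=28 → inactive
F = F_att + ΣF_rep = (-7.1600,-5.3200)
Δp = p'−p = (-0.8950,-0.6650); α = Δx/Fx = (-179/200) / (-179/25) = 1/8
check: Δy/Fy = (-133/200) / (-133/25) = 1/8 ✓

α = 1/8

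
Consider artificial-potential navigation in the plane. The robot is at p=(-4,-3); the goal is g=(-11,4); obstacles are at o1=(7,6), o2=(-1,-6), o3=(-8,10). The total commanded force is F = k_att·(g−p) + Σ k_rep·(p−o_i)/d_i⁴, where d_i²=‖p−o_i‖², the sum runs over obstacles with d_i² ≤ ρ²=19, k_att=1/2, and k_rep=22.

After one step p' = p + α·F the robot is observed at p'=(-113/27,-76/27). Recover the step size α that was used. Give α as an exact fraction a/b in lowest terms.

F_att = 1/2·(g−p) = 1/2·(-7,7) = (-3.5000,3.5000)
o1: d²=202 > ρ²=19 → inactive
o2: d²=18 ≤ ρ²=19; F_rep = 22·(-3,3)/18² = (-0.2037,0.2037)
o3: d²=185 > ρ²=19 → inactive
F = F_att + ΣF_rep = (-3.7037,3.7037)
Δp = p'−p = (-0.1852,0.1852); α = Δx/Fx = (-5/27) / (-100/27) = 1/20
check: Δy/Fy = (5/27) / (100/27) = 1/20 ✓

α = 1/20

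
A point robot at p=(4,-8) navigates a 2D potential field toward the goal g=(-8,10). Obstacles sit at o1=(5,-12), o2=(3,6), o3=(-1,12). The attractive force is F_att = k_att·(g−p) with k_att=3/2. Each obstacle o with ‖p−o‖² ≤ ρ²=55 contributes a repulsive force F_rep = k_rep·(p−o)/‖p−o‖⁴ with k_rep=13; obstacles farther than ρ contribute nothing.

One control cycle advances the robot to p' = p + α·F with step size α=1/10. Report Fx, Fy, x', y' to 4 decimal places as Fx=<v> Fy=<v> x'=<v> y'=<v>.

Fx=-18.0450 Fy=27.1799 x'=2.1955 y'=-5.2820

F_att = 3/2·(g−p) = 3/2·(-12,18) = (-18.0000,27.0000)
o1: d²=17 ≤ ρ²=55; F_rep = 13·(-1,4)/17² = (-0.0450,0.1799)
o2: d²=197 > ρ²=55 → inactive
o3: d²=425 > ρ²=55 → inactive
F = F_att + ΣF_rep = (-18.0450,27.1799)
p' = p + 1/10·F = (2.1955,-5.2820)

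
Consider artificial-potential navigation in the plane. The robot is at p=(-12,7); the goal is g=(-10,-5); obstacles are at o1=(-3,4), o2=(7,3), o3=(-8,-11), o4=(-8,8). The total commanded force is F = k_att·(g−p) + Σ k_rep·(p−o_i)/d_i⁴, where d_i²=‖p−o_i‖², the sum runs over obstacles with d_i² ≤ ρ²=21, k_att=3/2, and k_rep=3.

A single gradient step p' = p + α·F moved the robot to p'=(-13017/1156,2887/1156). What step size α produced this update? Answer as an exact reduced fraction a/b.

F_att = 3/2·(g−p) = 3/2·(2,-12) = (3.0000,-18.0000)
o1: d²=90 > ρ²=21 → inactive
o2: d²=377 > ρ²=21 → inactive
o3: d²=340 > ρ²=21 → inactive
o4: d²=17 ≤ ρ²=21; F_rep = 3·(-4,-1)/17² = (-0.0415,-0.0104)
F = F_att + ΣF_rep = (2.9585,-18.0104)
Δp = p'−p = (0.7396,-4.5026); α = Δx/Fx = (855/1156) / (855/289) = 1/4
check: Δy/Fy = (-5205/1156) / (-5205/289) = 1/4 ✓

α = 1/4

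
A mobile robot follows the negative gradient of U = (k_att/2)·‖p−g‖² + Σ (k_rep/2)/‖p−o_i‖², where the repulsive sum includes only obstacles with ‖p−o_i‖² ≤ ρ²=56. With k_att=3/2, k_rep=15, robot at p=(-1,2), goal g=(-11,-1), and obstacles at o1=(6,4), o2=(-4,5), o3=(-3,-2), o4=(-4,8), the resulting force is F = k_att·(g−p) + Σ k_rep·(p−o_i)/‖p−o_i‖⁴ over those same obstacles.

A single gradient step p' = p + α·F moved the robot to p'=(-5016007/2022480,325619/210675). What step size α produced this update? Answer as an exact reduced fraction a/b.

F_att = 3/2·(g−p) = 3/2·(-10,-3) = (-15.0000,-4.5000)
o1: d²=53 ≤ ρ²=56; F_rep = 15·(-7,-2)/53² = (-0.0374,-0.0107)
o2: d²=18 ≤ ρ²=56; F_rep = 15·(3,-3)/18² = (0.1389,-0.1389)
o3: d²=20 ≤ ρ²=56; F_rep = 15·(2,4)/20² = (0.0750,0.1500)
o4: d²=45 ≤ ρ²=56; F_rep = 15·(3,-6)/45² = (0.0222,-0.0444)
F = F_att + ΣF_rep = (-14.8013,-4.5440)
Δp = p'−p = (-1.4801,-0.4544); α = Δx/Fx = (-2993527/2022480) / (-2993527/202248) = 1/10
check: Δy/Fy = (-95731/210675) / (-191462/42135) = 1/10 ✓

α = 1/10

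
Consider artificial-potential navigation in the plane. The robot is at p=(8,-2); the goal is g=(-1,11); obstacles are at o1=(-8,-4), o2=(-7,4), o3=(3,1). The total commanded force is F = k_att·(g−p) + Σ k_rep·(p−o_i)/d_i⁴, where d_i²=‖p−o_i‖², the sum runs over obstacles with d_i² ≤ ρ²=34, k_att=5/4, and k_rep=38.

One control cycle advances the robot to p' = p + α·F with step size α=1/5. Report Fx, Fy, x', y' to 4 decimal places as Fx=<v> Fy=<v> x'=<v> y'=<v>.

Fx=-11.0856 Fy=16.1514 x'=5.7829 y'=1.2303

F_att = 5/4·(g−p) = 5/4·(-9,13) = (-11.2500,16.2500)
o1: d²=260 > ρ²=34 → inactive
o2: d²=261 > ρ²=34 → inactive
o3: d²=34 ≤ ρ²=34; F_rep = 38·(5,-3)/34² = (0.1644,-0.0986)
F = F_att + ΣF_rep = (-11.0856,16.1514)
p' = p + 1/5·F = (5.7829,1.2303)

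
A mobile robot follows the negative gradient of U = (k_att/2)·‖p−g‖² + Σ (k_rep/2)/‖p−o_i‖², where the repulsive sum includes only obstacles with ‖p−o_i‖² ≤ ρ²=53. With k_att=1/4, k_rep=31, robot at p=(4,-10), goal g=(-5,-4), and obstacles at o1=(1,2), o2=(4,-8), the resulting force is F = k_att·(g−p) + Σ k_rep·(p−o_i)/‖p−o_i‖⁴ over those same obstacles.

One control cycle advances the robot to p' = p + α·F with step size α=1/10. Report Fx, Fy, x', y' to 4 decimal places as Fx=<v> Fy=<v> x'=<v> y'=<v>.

Fx=-2.2500 Fy=-2.3750 x'=3.7750 y'=-10.2375

F_att = 1/4·(g−p) = 1/4·(-9,6) = (-2.2500,1.5000)
o1: d²=153 > ρ²=53 → inactive
o2: d²=4 ≤ ρ²=53; F_rep = 31·(0,-2)/4² = (0.0000,-3.8750)
F = F_att + ΣF_rep = (-2.2500,-2.3750)
p' = p + 1/10·F = (3.7750,-10.2375)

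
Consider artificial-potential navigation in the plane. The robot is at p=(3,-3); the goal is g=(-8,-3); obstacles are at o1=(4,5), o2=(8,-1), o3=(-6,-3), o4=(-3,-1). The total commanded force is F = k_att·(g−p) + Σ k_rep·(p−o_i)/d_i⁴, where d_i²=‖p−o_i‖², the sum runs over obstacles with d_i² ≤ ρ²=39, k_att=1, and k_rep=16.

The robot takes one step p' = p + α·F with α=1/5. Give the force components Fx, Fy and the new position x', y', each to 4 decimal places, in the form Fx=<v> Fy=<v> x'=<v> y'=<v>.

Fx=-11.0951 Fy=-0.0380 x'=0.7810 y'=-3.0076

F_att = 1·(g−p) = 1·(-11,0) = (-11.0000,0.0000)
o1: d²=65 > ρ²=39 → inactive
o2: d²=29 ≤ ρ²=39; F_rep = 16·(-5,-2)/29² = (-0.0951,-0.0380)
o3: d²=81 > ρ²=39 → inactive
o4: d²=40 > ρ²=39 → inactive
F = F_att + ΣF_rep = (-11.0951,-0.0380)
p' = p + 1/5·F = (0.7810,-3.0076)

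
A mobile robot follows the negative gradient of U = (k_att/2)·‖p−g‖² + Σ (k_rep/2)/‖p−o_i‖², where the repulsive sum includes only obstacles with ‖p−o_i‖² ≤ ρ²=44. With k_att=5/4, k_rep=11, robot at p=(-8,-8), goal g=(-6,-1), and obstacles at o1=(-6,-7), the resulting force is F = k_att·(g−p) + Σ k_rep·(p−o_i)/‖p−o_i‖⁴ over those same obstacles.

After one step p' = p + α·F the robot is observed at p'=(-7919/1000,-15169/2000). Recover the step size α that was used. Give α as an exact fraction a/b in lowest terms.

F_att = 5/4·(g−p) = 5/4·(2,7) = (2.5000,8.7500)
o1: d²=5 ≤ ρ²=44; F_rep = 11·(-2,-1)/5² = (-0.8800,-0.4400)
F = F_att + ΣF_rep = (1.6200,8.3100)
Δp = p'−p = (0.0810,0.4155); α = Δx/Fx = (81/1000) / (81/50) = 1/20
check: Δy/Fy = (831/2000) / (831/100) = 1/20 ✓

α = 1/20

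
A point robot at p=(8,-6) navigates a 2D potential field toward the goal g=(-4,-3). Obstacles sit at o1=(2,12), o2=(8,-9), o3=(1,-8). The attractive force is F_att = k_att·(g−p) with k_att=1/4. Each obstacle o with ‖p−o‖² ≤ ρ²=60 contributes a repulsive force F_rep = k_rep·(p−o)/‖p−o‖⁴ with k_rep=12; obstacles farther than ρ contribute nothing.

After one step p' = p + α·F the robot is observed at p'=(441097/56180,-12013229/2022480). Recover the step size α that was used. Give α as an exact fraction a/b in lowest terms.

α = 1/20

F_att = 1/4·(g−p) = 1/4·(-12,3) = (-3.0000,0.7500)
o1: d²=360 > ρ²=60 → inactive
o2: d²=9 ≤ ρ²=60; F_rep = 12·(0,3)/9² = (0.0000,0.4444)
o3: d²=53 ≤ ρ²=60; F_rep = 12·(7,2)/53² = (0.0299,0.0085)
F = F_att + ΣF_rep = (-2.9701,1.2030)
Δp = p'−p = (-0.1485,0.0601); α = Δx/Fx = (-8343/56180) / (-8343/2809) = 1/20
check: Δy/Fy = (121651/2022480) / (121651/101124) = 1/20 ✓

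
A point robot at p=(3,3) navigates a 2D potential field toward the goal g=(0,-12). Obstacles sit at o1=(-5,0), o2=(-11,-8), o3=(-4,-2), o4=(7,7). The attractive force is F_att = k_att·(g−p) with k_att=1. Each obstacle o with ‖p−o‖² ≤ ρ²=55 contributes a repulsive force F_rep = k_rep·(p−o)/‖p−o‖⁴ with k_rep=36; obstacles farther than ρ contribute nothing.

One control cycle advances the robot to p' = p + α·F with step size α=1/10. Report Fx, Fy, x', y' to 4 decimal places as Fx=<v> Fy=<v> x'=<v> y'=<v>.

Fx=-3.1406 Fy=-15.1406 x'=2.6859 y'=1.4859

F_att = 1·(g−p) = 1·(-3,-15) = (-3.0000,-15.0000)
o1: d²=73 > ρ²=55 → inactive
o2: d²=317 > ρ²=55 → inactive
o3: d²=74 > ρ²=55 → inactive
o4: d²=32 ≤ ρ²=55; F_rep = 36·(-4,-4)/32² = (-0.1406,-0.1406)
F = F_att + ΣF_rep = (-3.1406,-15.1406)
p' = p + 1/10·F = (2.6859,1.4859)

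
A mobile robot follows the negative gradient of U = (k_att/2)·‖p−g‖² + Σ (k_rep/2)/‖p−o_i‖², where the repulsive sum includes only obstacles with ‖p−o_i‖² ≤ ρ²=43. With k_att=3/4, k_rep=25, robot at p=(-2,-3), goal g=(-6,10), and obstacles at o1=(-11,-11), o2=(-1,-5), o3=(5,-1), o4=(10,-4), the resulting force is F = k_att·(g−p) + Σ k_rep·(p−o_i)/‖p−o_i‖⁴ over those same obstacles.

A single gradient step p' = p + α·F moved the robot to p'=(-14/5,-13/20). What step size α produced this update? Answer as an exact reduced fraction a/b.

F_att = 3/4·(g−p) = 3/4·(-4,13) = (-3.0000,9.7500)
o1: d²=145 > ρ²=43 → inactive
o2: d²=5 ≤ ρ²=43; F_rep = 25·(-1,2)/5² = (-1.0000,2.0000)
o3: d²=53 > ρ²=43 → inactive
o4: d²=145 > ρ²=43 → inactive
F = F_att + ΣF_rep = (-4.0000,11.7500)
Δp = p'−p = (-0.8000,2.3500); α = Δx/Fx = (-4/5) / (-4) = 1/5
check: Δy/Fy = (47/20) / (47/4) = 1/5 ✓

α = 1/5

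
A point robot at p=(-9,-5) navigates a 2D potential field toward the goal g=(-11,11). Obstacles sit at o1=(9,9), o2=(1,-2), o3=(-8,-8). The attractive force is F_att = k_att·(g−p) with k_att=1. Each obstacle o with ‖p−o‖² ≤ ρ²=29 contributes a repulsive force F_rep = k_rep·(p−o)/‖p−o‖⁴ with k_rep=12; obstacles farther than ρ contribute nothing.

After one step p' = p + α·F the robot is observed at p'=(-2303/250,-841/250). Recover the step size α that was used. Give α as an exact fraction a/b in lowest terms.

F_att = 1·(g−p) = 1·(-2,16) = (-2.0000,16.0000)
o1: d²=520 > ρ²=29 → inactive
o2: d²=109 > ρ²=29 → inactive
o3: d²=10 ≤ ρ²=29; F_rep = 12·(-1,3)/10² = (-0.1200,0.3600)
F = F_att + ΣF_rep = (-2.1200,16.3600)
Δp = p'−p = (-0.2120,1.6360); α = Δx/Fx = (-53/250) / (-53/25) = 1/10
check: Δy/Fy = (409/250) / (409/25) = 1/10 ✓

α = 1/10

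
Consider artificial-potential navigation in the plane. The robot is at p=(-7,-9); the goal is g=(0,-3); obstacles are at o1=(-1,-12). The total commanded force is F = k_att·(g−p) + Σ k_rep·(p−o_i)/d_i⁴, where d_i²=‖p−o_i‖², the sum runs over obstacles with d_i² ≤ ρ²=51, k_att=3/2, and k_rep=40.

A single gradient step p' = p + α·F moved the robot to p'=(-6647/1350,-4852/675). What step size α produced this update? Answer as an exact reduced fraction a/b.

α = 1/5

F_att = 3/2·(g−p) = 3/2·(7,6) = (10.5000,9.0000)
o1: d²=45 ≤ ρ²=51; F_rep = 40·(-6,3)/45² = (-0.1185,0.0593)
F = F_att + ΣF_rep = (10.3815,9.0593)
Δp = p'−p = (2.0763,1.8119); α = Δx/Fx = (2803/1350) / (2803/270) = 1/5
check: Δy/Fy = (1223/675) / (1223/135) = 1/5 ✓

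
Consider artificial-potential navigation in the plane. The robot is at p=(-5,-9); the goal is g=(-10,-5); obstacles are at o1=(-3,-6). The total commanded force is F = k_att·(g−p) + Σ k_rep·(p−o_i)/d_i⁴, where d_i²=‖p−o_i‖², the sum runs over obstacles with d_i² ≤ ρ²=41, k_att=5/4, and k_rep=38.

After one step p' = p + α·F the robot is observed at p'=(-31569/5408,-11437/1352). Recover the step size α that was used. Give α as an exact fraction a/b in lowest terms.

α = 1/8

F_att = 5/4·(g−p) = 5/4·(-5,4) = (-6.2500,5.0000)
o1: d²=13 ≤ ρ²=41; F_rep = 38·(-2,-3)/13² = (-0.4497,-0.6746)
F = F_att + ΣF_rep = (-6.6997,4.3254)
Δp = p'−p = (-0.8375,0.5407); α = Δx/Fx = (-4529/5408) / (-4529/676) = 1/8
check: Δy/Fy = (731/1352) / (731/169) = 1/8 ✓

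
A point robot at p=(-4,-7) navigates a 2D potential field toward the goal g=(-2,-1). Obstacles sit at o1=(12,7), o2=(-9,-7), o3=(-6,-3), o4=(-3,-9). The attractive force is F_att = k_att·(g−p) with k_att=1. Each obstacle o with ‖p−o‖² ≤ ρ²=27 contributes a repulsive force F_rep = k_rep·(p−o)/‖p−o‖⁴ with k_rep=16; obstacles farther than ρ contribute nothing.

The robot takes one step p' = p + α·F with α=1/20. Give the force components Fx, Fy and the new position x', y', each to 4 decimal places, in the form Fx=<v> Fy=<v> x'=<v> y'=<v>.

F_att = 1·(g−p) = 1·(2,6) = (2.0000,6.0000)
o1: d²=452 > ρ²=27 → inactive
o2: d²=25 ≤ ρ²=27; F_rep = 16·(5,0)/25² = (0.1280,0.0000)
o3: d²=20 ≤ ρ²=27; F_rep = 16·(2,-4)/20² = (0.0800,-0.1600)
o4: d²=5 ≤ ρ²=27; F_rep = 16·(-1,2)/5² = (-0.6400,1.2800)
F = F_att + ΣF_rep = (1.5680,7.1200)
p' = p + 1/20·F = (-3.9216,-6.6440)

Fx=1.5680 Fy=7.1200 x'=-3.9216 y'=-6.6440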